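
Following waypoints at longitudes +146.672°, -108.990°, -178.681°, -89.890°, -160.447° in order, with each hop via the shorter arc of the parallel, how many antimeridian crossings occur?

1

Leg 1: +146.672° → -108.990°, shortest Δλ = 104.338° (east) — crosses 180°.
Leg 2: -108.990° → -178.681°, shortest Δλ = -69.691° (west) — does not cross 180°.
Leg 3: -178.681° → -89.890°, shortest Δλ = 88.791° (east) — does not cross 180°.
Leg 4: -89.890° → -160.447°, shortest Δλ = -70.557° (west) — does not cross 180°.
Total crossings: 1.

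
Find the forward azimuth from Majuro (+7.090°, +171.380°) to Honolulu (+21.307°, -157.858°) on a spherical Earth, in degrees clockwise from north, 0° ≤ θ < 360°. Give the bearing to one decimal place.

61.2°

Δλ = -157.858 − 171.380 = -329.238°; wrapped into (−180°, 180°]: 30.762°.
θ = atan2( sin Δλ · cos φ₂ , cos φ₁ · sin φ₂ − sin φ₁ · cos φ₂ · cos Δλ )
  = atan2(0.47651, 0.26177) = 61.218° → normalised to [0°, 360°): 61.218°.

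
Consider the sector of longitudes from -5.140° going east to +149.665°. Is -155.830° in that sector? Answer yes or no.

Band width going east from -5.140° to +149.665°: ((149.665 − -5.140) mod 360) = 154.805°.
Offset of -155.830° east of the west edge: ((-155.830 − -5.140) mod 360) = 209.310°.
209.310° > 154.805° ⇒ outside.

No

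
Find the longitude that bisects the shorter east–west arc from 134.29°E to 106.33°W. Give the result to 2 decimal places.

166.02°W

Signed shortest Δλ from +134.29° to -106.33° is +119.38°.
Midpoint longitude = +134.29° + (+119.38°)/2 = +134.29° + 59.69° = +193.98°.
Normalise into (−180°, 180°]: -166.02°.
(The naïve average (+134.29 + -106.33)/2 = 13.98° is on the wrong side of the globe.)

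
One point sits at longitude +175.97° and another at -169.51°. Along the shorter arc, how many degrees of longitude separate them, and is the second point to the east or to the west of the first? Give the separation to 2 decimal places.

14.52° east

Raw difference: -169.51 − 175.97 = -345.48°.
Normalise into (−180°, 180°]: -345.48° + 360° = 14.52°.
Positive ⇒ the second point lies to the east; separation 14.52°.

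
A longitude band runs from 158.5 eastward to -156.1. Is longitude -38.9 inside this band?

No

Band width going east from +158.5° to -156.1°: ((-156.1 − 158.5) mod 360) = 45.4°.
Offset of -38.9° east of the west edge: ((-38.9 − 158.5) mod 360) = 162.6°.
162.6° > 45.4° ⇒ outside.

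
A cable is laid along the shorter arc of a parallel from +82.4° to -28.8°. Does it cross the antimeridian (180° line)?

No

Signed shortest Δλ = ((-28.8 − 82.4 + 180) mod 360) − 180 = -111.2°.
Going west by 111.2° from +82.4° reaches -28.8° without touching 180°.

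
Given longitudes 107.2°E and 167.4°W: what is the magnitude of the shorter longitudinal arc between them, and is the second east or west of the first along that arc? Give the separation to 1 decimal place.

85.4° east

Raw difference: -167.4 − 107.2 = -274.6°.
Normalise into (−180°, 180°]: -274.6° + 360° = 85.4°.
Positive ⇒ the second point lies to the east; separation 85.4°.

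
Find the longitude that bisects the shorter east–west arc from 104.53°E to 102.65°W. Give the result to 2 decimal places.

Signed shortest Δλ from +104.53° to -102.65° is +152.82°.
Midpoint longitude = +104.53° + (+152.82°)/2 = +104.53° + 76.41° = +180.94°.
Normalise into (−180°, 180°]: -179.06°.
(The naïve average (+104.53 + -102.65)/2 = 0.94° is on the wrong side of the globe.)

179.06°W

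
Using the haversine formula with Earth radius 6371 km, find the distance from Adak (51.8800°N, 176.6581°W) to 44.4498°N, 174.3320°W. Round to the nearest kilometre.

Δλ = -174.3320 − -176.6581 = 2.3261°.
Δφ = 44.4498 − 51.8800 = -7.4302°.
a = sin²(Δφ/2) + cos φ₁ · cos φ₂ · sin²(Δλ/2) = 0.004380.
c = 2·atan2(√a, √(1−a)) = 0.13246 rad → d = 6371·c ≈ 843.90 km.

844 km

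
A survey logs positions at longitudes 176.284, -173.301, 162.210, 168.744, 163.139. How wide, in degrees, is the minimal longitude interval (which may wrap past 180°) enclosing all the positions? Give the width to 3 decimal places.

Sort the longitudes: -173.301°, +162.210°, +163.139°, +168.744°, +176.284°.
Eastward gaps between consecutive values (wrapping around): 335.511°, 0.929°, 5.605°, 7.540°, 10.415°.
Largest gap = 335.511° ⇒ minimal covering band is its complement: 360° − 335.511° = 24.489°.
Band runs from +162.210° eastward to -173.301°, crossing the antimeridian.

24.489°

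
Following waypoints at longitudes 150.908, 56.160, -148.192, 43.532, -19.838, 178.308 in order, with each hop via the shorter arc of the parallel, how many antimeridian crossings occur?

Leg 1: +150.908° → +56.160°, shortest Δλ = -94.748° (west) — does not cross 180°.
Leg 2: +56.160° → -148.192°, shortest Δλ = 155.648° (east) — crosses 180°.
Leg 3: -148.192° → +43.532°, shortest Δλ = -168.276° (west) — crosses 180°.
Leg 4: +43.532° → -19.838°, shortest Δλ = -63.37° (west) — does not cross 180°.
Leg 5: -19.838° → +178.308°, shortest Δλ = -161.854° (west) — crosses 180°.
Total crossings: 3.

3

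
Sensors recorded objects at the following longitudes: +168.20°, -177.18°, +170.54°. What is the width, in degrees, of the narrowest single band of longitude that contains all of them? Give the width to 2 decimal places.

14.62°

Sort the longitudes: -177.18°, +168.20°, +170.54°.
Eastward gaps between consecutive values (wrapping around): 345.38°, 2.34°, 12.28°.
Largest gap = 345.38° ⇒ minimal covering band is its complement: 360° − 345.38° = 14.62°.
Band runs from +168.20° eastward to -177.18°, crossing the antimeridian.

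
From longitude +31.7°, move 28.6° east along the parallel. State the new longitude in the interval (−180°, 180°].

+60.3°

Start at +31.7°; shift +28.6° → +60.3°.
+60.3° already lies in (−180°, 180°].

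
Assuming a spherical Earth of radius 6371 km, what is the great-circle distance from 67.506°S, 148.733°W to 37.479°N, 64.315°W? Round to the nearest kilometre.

Δλ = -64.315 − -148.733 = 84.418°.
Δφ = 37.479 − -67.506 = 104.985°.
a = sin²(Δφ/2) + cos φ₁ · cos φ₂ · sin²(Δλ/2) = 0.766323.
c = 2·atan2(√a, √(1−a)) = 2.13252 rad → d = 6371·c ≈ 13586.28 km.

13586 km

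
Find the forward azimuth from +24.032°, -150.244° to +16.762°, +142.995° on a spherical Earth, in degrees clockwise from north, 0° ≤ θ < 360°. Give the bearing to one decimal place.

277.1°

Δλ = 142.995 − -150.244 = 293.239°; wrapped into (−180°, 180°]: -66.761°.
θ = atan2( sin Δλ · cos φ₂ , cos φ₁ · sin φ₂ − sin φ₁ · cos φ₂ · cos Δλ )
  = atan2(-0.87983, 0.10954) = -82.903° → normalised to [0°, 360°): 277.097°.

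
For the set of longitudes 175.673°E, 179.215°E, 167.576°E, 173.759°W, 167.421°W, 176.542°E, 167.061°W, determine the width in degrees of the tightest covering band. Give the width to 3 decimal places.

25.363°

Sort the longitudes: -173.759°, -167.421°, -167.061°, +167.576°, +175.673°, +176.542°, +179.215°.
Eastward gaps between consecutive values (wrapping around): 6.338°, 0.360°, 334.637°, 8.097°, 0.869°, 2.673°, 7.026°.
Largest gap = 334.637° ⇒ minimal covering band is its complement: 360° − 334.637° = 25.363°.
Band runs from +167.576° eastward to -167.061°, crossing the antimeridian.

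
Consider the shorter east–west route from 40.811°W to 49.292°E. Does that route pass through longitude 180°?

No

Signed shortest Δλ = ((49.292 − -40.811 + 180) mod 360) − 180 = 90.103°.
Going east by 90.103° from -40.811° reaches +49.292° without touching 180°.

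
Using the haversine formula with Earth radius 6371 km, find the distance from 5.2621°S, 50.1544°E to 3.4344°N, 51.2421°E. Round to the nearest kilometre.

Δλ = 51.2421 − 50.1544 = 1.0877°.
Δφ = 3.4344 − -5.2621 = 8.6965°.
a = sin²(Δφ/2) + cos φ₁ · cos φ₂ · sin²(Δλ/2) = 0.005838.
c = 2·atan2(√a, √(1−a)) = 0.15296 rad → d = 6371·c ≈ 974.52 km.

975 km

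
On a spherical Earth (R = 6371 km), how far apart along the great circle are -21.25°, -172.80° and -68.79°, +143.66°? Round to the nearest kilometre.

Δλ = 143.66 − -172.80 = 316.46°; wrapped into (−180°, 180°]: -43.54°.
Δφ = -68.79 − -21.25 = -47.54°.
a = sin²(Δφ/2) + cos φ₁ · cos φ₂ · sin²(Δλ/2) = 0.208844.
c = 2·atan2(√a, √(1−a)) = 0.94923 rad → d = 6371·c ≈ 6047.52 km.

6048 km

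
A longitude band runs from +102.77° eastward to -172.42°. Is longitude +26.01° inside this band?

No

Band width going east from +102.77° to -172.42°: ((-172.42 − 102.77) mod 360) = 84.81°.
Offset of +26.01° east of the west edge: ((26.01 − 102.77) mod 360) = 283.24°.
283.24° > 84.81° ⇒ outside.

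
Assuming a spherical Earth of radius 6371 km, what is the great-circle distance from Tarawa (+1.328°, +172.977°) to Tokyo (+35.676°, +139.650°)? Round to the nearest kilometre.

Δλ = 139.650 − 172.977 = -33.327°.
Δφ = 35.676 − 1.328 = 34.348°.
a = sin²(Δφ/2) + cos φ₁ · cos φ₂ · sin²(Δλ/2) = 0.153963.
c = 2·atan2(√a, √(1−a)) = 0.80644 rad → d = 6371·c ≈ 5137.82 km.

5138 km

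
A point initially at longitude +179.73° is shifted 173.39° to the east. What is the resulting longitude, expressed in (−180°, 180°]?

Start at +179.73°; shift +173.39° → +353.12°.
+353.12° lies outside (−180°, 180°]; subtract 360° → -6.88°.

-6.88°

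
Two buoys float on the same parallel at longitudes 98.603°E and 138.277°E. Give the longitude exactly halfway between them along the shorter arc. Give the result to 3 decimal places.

Signed shortest Δλ from +98.603° to +138.277° is +39.674°.
Midpoint longitude = +98.603° + (+39.674°)/2 = +98.603° + 19.837° = +118.440°.

118.440°E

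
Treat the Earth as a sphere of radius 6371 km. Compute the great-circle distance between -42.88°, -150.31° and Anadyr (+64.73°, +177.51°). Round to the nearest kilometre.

Δλ = 177.51 − -150.31 = 327.82°; wrapped into (−180°, 180°]: -32.18°.
Δφ = 64.73 − -42.88 = 107.61°.
a = sin²(Δφ/2) + cos φ₁ · cos φ₂ · sin²(Δλ/2) = 0.675295.
c = 2·atan2(√a, √(1−a)) = 1.92900 rad → d = 6371·c ≈ 12289.65 km.

12290 km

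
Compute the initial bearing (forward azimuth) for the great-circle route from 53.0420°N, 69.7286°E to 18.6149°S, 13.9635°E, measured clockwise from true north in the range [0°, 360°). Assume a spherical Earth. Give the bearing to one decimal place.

231.7°

Δλ = 13.9635 − 69.7286 = -55.7651°.
θ = atan2( sin Δλ · cos φ₂ , cos φ₁ · sin φ₂ − sin φ₁ · cos φ₂ · cos Δλ )
  = atan2(-0.78349, -0.61795) = -128.263° → normalised to [0°, 360°): 231.737°.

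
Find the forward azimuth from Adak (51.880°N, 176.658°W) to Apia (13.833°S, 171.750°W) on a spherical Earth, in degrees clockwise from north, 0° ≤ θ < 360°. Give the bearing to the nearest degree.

175°

Δλ = -171.750 − -176.658 = 4.908°.
θ = atan2( sin Δλ · cos φ₂ , cos φ₁ · sin φ₂ − sin φ₁ · cos φ₂ · cos Δλ )
  = atan2(0.08307, -0.90870) = 174.776° → normalised to [0°, 360°): 174.776°.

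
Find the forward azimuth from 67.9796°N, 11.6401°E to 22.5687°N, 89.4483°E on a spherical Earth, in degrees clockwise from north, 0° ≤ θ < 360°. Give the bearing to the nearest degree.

Δλ = 89.4483 − 11.6401 = 77.8082°.
θ = atan2( sin Δλ · cos φ₂ , cos φ₁ · sin φ₂ − sin φ₁ · cos φ₂ · cos Δλ )
  = atan2(0.90259, -0.03689) = 92.340° → normalised to [0°, 360°): 92.340°.

92°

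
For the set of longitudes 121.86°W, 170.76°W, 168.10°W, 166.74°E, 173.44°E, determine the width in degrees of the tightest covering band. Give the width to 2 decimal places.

Sort the longitudes: -170.76°, -168.10°, -121.86°, +166.74°, +173.44°.
Eastward gaps between consecutive values (wrapping around): 2.66°, 46.24°, 288.60°, 6.70°, 15.80°.
Largest gap = 288.60° ⇒ minimal covering band is its complement: 360° − 288.60° = 71.40°.
Band runs from +166.74° eastward to -121.86°, crossing the antimeridian.

71.40°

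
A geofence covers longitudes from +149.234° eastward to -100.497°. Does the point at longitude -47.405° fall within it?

Band width going east from +149.234° to -100.497°: ((-100.497 − 149.234) mod 360) = 110.269°.
Offset of -47.405° east of the west edge: ((-47.405 − 149.234) mod 360) = 163.361°.
163.361° > 110.269° ⇒ outside.

No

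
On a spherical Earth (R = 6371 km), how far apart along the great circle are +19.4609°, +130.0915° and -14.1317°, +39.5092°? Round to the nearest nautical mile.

Δλ = 39.5092 − 130.0915 = -90.5823°.
Δφ = -14.1317 − 19.4609 = -33.5926°.
a = sin²(Δφ/2) + cos φ₁ · cos φ₂ · sin²(Δλ/2) = 0.545317.
c = 2·atan2(√a, √(1−a)) = 1.66156 rad → d = 6371·c ≈ 10585.77 km ≈ 5715.86 nmi.

5716 nmi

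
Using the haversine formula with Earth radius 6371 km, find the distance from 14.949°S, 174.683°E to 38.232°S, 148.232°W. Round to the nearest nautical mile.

Δλ = -148.232 − 174.683 = -322.915°; wrapped into (−180°, 180°]: 37.085°.
Δφ = -38.232 − -14.949 = -23.283°.
a = sin²(Δφ/2) + cos φ₁ · cos φ₂ · sin²(Δλ/2) = 0.117468.
c = 2·atan2(√a, √(1−a)) = 0.69965 rad → d = 6371·c ≈ 4457.50 km ≈ 2406.86 nmi.

2407 nmi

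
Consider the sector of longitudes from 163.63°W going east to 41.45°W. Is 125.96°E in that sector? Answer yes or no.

Band width going east from -163.63° to -41.45°: ((-41.45 − -163.63) mod 360) = 122.18°.
Offset of +125.96° east of the west edge: ((125.96 − -163.63) mod 360) = 289.59°.
289.59° > 122.18° ⇒ outside.

No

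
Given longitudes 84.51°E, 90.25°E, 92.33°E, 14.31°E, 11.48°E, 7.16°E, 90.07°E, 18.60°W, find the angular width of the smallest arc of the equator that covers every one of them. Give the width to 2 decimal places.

Sort the longitudes: -18.60°, +7.16°, +11.48°, +14.31°, +84.51°, +90.07°, +90.25°, +92.33°.
Eastward gaps between consecutive values (wrapping around): 25.76°, 4.32°, 2.83°, 70.20°, 5.56°, 0.18°, 2.08°, 249.07°.
Largest gap = 249.07° ⇒ minimal covering band is its complement: 360° − 249.07° = 110.93°.
Band runs from -18.60° eastward to +92.33°.

110.93°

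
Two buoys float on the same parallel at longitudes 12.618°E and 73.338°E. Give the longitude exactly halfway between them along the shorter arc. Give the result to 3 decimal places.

Signed shortest Δλ from +12.618° to +73.338° is +60.720°.
Midpoint longitude = +12.618° + (+60.720°)/2 = +12.618° + 30.360° = +42.978°.

42.978°E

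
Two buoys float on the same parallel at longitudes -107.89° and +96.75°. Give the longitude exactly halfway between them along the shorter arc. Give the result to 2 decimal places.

Signed shortest Δλ from -107.89° to +96.75° is -155.36°.
Midpoint longitude = -107.89° + (-155.36°)/2 = -107.89° − 77.68° = -185.57°.
Normalise into (−180°, 180°]: +174.43°.
(The naïve average (-107.89 + +96.75)/2 = -5.57° is on the wrong side of the globe.)

+174.43°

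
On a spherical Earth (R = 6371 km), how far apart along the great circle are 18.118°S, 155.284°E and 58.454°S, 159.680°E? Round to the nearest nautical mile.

2430 nmi

Δλ = 159.680 − 155.284 = 4.396°.
Δφ = -58.454 − -18.118 = -40.336°.
a = sin²(Δφ/2) + cos φ₁ · cos φ₂ · sin²(Δλ/2) = 0.119601.
c = 2·atan2(√a, √(1−a)) = 0.70625 rad → d = 6371·c ≈ 4499.54 km ≈ 2429.56 nmi.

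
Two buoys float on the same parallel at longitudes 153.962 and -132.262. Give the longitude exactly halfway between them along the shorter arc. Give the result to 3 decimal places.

-169.150°

Signed shortest Δλ from +153.962° to -132.262° is +73.776°.
Midpoint longitude = +153.962° + (+73.776°)/2 = +153.962° + 36.888° = +190.850°.
Normalise into (−180°, 180°]: -169.150°.
(The naïve average (+153.962 + -132.262)/2 = 10.85° is on the wrong side of the globe.)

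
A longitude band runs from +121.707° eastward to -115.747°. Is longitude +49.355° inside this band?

No

Band width going east from +121.707° to -115.747°: ((-115.747 − 121.707) mod 360) = 122.546°.
Offset of +49.355° east of the west edge: ((49.355 − 121.707) mod 360) = 287.648°.
287.648° > 122.546° ⇒ outside.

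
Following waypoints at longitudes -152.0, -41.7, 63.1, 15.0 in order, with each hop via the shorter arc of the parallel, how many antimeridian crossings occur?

0

Leg 1: -152.0° → -41.7°, shortest Δλ = 110.3° (east) — does not cross 180°.
Leg 2: -41.7° → +63.1°, shortest Δλ = 104.8° (east) — does not cross 180°.
Leg 3: +63.1° → +15.0°, shortest Δλ = -48.1° (west) — does not cross 180°.
Total crossings: 0.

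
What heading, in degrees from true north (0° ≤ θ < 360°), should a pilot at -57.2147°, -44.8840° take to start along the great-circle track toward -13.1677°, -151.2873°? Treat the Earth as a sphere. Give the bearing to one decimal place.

249.2°

Δλ = -151.2873 − -44.8840 = -106.4033°.
θ = atan2( sin Δλ · cos φ₂ , cos φ₁ · sin φ₂ − sin φ₁ · cos φ₂ · cos Δλ )
  = atan2(-0.93408, -0.35452) = -110.784° → normalised to [0°, 360°): 249.216°.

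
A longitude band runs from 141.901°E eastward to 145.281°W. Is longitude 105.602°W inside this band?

No

Band width going east from +141.901° to -145.281°: ((-145.281 − 141.901) mod 360) = 72.818°.
Offset of -105.602° east of the west edge: ((-105.602 − 141.901) mod 360) = 112.497°.
112.497° > 72.818° ⇒ outside.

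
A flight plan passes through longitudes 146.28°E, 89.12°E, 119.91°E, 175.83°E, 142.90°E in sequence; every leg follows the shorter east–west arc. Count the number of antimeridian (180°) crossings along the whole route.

Leg 1: +146.28° → +89.12°, shortest Δλ = -57.16° (west) — does not cross 180°.
Leg 2: +89.12° → +119.91°, shortest Δλ = 30.79° (east) — does not cross 180°.
Leg 3: +119.91° → +175.83°, shortest Δλ = 55.92° (east) — does not cross 180°.
Leg 4: +175.83° → +142.90°, shortest Δλ = -32.93° (west) — does not cross 180°.
Total crossings: 0.

0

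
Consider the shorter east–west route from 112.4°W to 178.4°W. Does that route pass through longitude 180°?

Signed shortest Δλ = ((-178.4 − -112.4 + 180) mod 360) − 180 = -66.0°.
Going west by 66.0° from -112.4° reaches -178.4° without touching 180°.

No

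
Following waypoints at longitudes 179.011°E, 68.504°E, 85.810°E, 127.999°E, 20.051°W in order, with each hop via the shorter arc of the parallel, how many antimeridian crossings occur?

0

Leg 1: +179.011° → +68.504°, shortest Δλ = -110.507° (west) — does not cross 180°.
Leg 2: +68.504° → +85.810°, shortest Δλ = 17.306° (east) — does not cross 180°.
Leg 3: +85.810° → +127.999°, shortest Δλ = 42.189° (east) — does not cross 180°.
Leg 4: +127.999° → -20.051°, shortest Δλ = -148.05° (west) — does not cross 180°.
Total crossings: 0.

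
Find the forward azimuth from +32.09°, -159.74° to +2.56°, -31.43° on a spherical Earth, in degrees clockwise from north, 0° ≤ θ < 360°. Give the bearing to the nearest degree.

65°

Δλ = -31.43 − -159.74 = 128.31°.
θ = atan2( sin Δλ · cos φ₂ , cos φ₁ · sin φ₂ − sin φ₁ · cos φ₂ · cos Δλ )
  = atan2(0.78389, 0.36684) = 64.921° → normalised to [0°, 360°): 64.921°.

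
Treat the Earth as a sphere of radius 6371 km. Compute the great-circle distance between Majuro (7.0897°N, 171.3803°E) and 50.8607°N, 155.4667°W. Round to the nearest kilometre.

Δλ = -155.4667 − 171.3803 = -326.8470°; wrapped into (−180°, 180°]: 33.1530°.
Δφ = 50.8607 − 7.0897 = 43.7710°.
a = sin²(Δφ/2) + cos φ₁ · cos φ₂ · sin²(Δλ/2) = 0.189928.
c = 2·atan2(√a, √(1−a)) = 0.90187 rad → d = 6371·c ≈ 5745.82 km.

5746 km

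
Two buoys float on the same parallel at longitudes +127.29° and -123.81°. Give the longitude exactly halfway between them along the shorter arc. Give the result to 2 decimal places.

Signed shortest Δλ from +127.29° to -123.81° is +108.90°.
Midpoint longitude = +127.29° + (+108.90°)/2 = +127.29° + 54.45° = +181.74°.
Normalise into (−180°, 180°]: -178.26°.
(The naïve average (+127.29 + -123.81)/2 = 1.74° is on the wrong side of the globe.)

-178.26°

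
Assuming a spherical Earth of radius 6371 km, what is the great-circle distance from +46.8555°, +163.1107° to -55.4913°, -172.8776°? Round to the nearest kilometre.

Δλ = -172.8776 − 163.1107 = -335.9883°; wrapped into (−180°, 180°]: 24.0117°.
Δφ = -55.4913 − 46.8555 = -102.3468°.
a = sin²(Δφ/2) + cos φ₁ · cos φ₂ · sin²(Δλ/2) = 0.623677.
c = 2·atan2(√a, √(1−a)) = 1.82075 rad → d = 6371·c ≈ 11599.97 km.

11600 km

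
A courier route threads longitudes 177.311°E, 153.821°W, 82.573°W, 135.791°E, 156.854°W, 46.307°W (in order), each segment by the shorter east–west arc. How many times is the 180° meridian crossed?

3

Leg 1: +177.311° → -153.821°, shortest Δλ = 28.868° (east) — crosses 180°.
Leg 2: -153.821° → -82.573°, shortest Δλ = 71.248° (east) — does not cross 180°.
Leg 3: -82.573° → +135.791°, shortest Δλ = -141.636° (west) — crosses 180°.
Leg 4: +135.791° → -156.854°, shortest Δλ = 67.355° (east) — crosses 180°.
Leg 5: -156.854° → -46.307°, shortest Δλ = 110.547° (east) — does not cross 180°.
Total crossings: 3.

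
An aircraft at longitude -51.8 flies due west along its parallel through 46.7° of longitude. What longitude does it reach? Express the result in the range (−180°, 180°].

-98.5°

Start at -51.8°; shift −46.7° → -98.5°.
-98.5° already lies in (−180°, 180°].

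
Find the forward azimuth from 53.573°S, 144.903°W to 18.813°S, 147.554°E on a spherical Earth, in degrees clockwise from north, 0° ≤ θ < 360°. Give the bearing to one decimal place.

276.5°

Δλ = 147.554 − -144.903 = 292.457°; wrapped into (−180°, 180°]: -67.543°.
θ = atan2( sin Δλ · cos φ₂ , cos φ₁ · sin φ₂ − sin φ₁ · cos φ₂ · cos Δλ )
  = atan2(-0.87479, 0.09945) = -83.514° → normalised to [0°, 360°): 276.486°.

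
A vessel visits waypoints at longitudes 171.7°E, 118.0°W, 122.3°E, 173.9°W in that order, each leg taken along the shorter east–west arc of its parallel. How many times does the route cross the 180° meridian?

Leg 1: +171.7° → -118.0°, shortest Δλ = 70.3° (east) — crosses 180°.
Leg 2: -118.0° → +122.3°, shortest Δλ = -119.7° (west) — crosses 180°.
Leg 3: +122.3° → -173.9°, shortest Δλ = 63.8° (east) — crosses 180°.
Total crossings: 3.

3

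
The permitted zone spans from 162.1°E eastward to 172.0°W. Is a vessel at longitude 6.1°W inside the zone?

Band width going east from +162.1° to -172.0°: ((-172.0 − 162.1) mod 360) = 25.9°.
Offset of -6.1° east of the west edge: ((-6.1 − 162.1) mod 360) = 191.8°.
191.8° > 25.9° ⇒ outside.

No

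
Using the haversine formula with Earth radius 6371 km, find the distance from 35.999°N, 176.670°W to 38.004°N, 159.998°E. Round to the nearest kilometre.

Δλ = 159.998 − -176.670 = 336.668°; wrapped into (−180°, 180°]: -23.332°.
Δφ = 38.004 − 35.999 = 2.005°.
a = sin²(Δφ/2) + cos φ₁ · cos φ₂ · sin²(Δλ/2) = 0.026371.
c = 2·atan2(√a, √(1−a)) = 0.32623 rad → d = 6371·c ≈ 2078.41 km.

2078 km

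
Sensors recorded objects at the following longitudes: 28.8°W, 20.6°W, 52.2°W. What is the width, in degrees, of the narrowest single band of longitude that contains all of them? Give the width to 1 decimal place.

Sort the longitudes: -52.2°, -28.8°, -20.6°.
Eastward gaps between consecutive values (wrapping around): 23.4°, 8.2°, 328.4°.
Largest gap = 328.4° ⇒ minimal covering band is its complement: 360° − 328.4° = 31.6°.
Band runs from -52.2° eastward to -20.6°.

31.6°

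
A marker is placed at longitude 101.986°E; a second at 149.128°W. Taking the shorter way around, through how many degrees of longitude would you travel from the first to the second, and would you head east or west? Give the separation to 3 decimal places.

108.886° east

Raw difference: -149.128 − 101.986 = -251.114°.
Normalise into (−180°, 180°]: -251.114° + 360° = 108.886°.
Positive ⇒ the second point lies to the east; separation 108.886°.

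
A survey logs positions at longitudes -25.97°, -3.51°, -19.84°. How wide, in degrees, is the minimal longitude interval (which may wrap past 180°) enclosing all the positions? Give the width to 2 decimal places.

22.46°

Sort the longitudes: -25.97°, -19.84°, -3.51°.
Eastward gaps between consecutive values (wrapping around): 6.13°, 16.33°, 337.54°.
Largest gap = 337.54° ⇒ minimal covering band is its complement: 360° − 337.54° = 22.46°.
Band runs from -25.97° eastward to -3.51°.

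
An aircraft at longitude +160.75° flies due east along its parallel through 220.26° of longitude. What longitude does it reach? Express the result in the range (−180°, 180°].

+21.01°

Start at +160.75°; shift +220.26° → +381.01°.
+381.01° lies outside (−180°, 180°]; subtract 360° → +21.01°.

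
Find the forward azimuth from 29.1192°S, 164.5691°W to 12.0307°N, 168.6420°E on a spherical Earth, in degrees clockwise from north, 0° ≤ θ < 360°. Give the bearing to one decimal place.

324.0°

Δλ = 168.6420 − -164.5691 = 333.2111°; wrapped into (−180°, 180°]: -26.7889°.
θ = atan2( sin Δλ · cos φ₂ , cos φ₁ · sin φ₂ − sin φ₁ · cos φ₂ · cos Δλ )
  = atan2(-0.44081, 0.60695) = -35.990° → normalised to [0°, 360°): 324.010°.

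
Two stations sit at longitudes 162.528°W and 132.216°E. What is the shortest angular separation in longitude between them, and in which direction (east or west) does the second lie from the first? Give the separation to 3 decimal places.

65.256° west

Raw difference: 132.216 − -162.528 = 294.744°.
Normalise into (−180°, 180°]: 294.744° − 360° = -65.256°.
Negative ⇒ the second point lies to the west; separation 65.256°.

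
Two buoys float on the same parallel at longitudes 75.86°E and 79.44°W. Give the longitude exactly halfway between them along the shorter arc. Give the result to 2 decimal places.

1.79°W

Signed shortest Δλ from +75.86° to -79.44° is -155.30°.
Midpoint longitude = +75.86° + (-155.30°)/2 = +75.86° − 77.65° = -1.79°.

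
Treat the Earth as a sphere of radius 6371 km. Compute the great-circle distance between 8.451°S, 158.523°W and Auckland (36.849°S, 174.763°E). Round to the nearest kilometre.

Δλ = 174.763 − -158.523 = 333.286°; wrapped into (−180°, 180°]: -26.714°.
Δφ = -36.849 − -8.451 = -28.398°.
a = sin²(Δφ/2) + cos φ₁ · cos φ₂ · sin²(Δλ/2) = 0.102411.
c = 2·atan2(√a, √(1−a)) = 0.65149 rad → d = 6371·c ≈ 4150.67 km.

4151 km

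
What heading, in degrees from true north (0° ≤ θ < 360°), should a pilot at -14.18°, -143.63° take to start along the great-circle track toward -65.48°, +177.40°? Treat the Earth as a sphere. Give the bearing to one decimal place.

198.0°

Δλ = 177.40 − -143.63 = 321.03°; wrapped into (−180°, 180°]: -38.97°.
θ = atan2( sin Δλ · cos φ₂ , cos φ₁ · sin φ₂ − sin φ₁ · cos φ₂ · cos Δλ )
  = atan2(-0.26101, -0.80305) = -161.995° → normalised to [0°, 360°): 198.005°.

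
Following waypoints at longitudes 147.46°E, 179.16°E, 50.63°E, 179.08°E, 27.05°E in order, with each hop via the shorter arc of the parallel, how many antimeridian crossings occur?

0

Leg 1: +147.46° → +179.16°, shortest Δλ = 31.7° (east) — does not cross 180°.
Leg 2: +179.16° → +50.63°, shortest Δλ = -128.53° (west) — does not cross 180°.
Leg 3: +50.63° → +179.08°, shortest Δλ = 128.45° (east) — does not cross 180°.
Leg 4: +179.08° → +27.05°, shortest Δλ = -152.03° (west) — does not cross 180°.
Total crossings: 0.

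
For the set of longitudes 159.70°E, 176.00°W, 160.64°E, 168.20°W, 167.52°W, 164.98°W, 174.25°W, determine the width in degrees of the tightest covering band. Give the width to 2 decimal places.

35.32°

Sort the longitudes: -176.00°, -174.25°, -168.20°, -167.52°, -164.98°, +159.70°, +160.64°.
Eastward gaps between consecutive values (wrapping around): 1.75°, 6.05°, 0.68°, 2.54°, 324.68°, 0.94°, 23.36°.
Largest gap = 324.68° ⇒ minimal covering band is its complement: 360° − 324.68° = 35.32°.
Band runs from +159.70° eastward to -164.98°, crossing the antimeridian.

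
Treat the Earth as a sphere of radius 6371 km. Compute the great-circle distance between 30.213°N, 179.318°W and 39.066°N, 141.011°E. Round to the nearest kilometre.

Δλ = 141.011 − -179.318 = 320.329°; wrapped into (−180°, 180°]: -39.671°.
Δφ = 39.066 − 30.213 = 8.853°.
a = sin²(Δφ/2) + cos φ₁ · cos φ₂ · sin²(Δλ/2) = 0.083209.
c = 2·atan2(√a, √(1−a)) = 0.58524 rad → d = 6371·c ≈ 3728.54 km.

3729 km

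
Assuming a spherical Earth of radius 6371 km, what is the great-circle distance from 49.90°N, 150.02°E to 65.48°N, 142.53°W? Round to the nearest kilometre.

Δλ = -142.53 − 150.02 = -292.55°; wrapped into (−180°, 180°]: 67.45°.
Δφ = 65.48 − 49.90 = 15.58°.
a = sin²(Δφ/2) + cos φ₁ · cos φ₂ · sin²(Δλ/2) = 0.100774.
c = 2·atan2(√a, √(1−a)) = 0.64608 rad → d = 6371·c ≈ 4116.16 km.

4116 km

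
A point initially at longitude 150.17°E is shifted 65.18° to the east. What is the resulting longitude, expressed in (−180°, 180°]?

Start at +150.17°; shift +65.18° → +215.35°.
+215.35° lies outside (−180°, 180°]; subtract 360° → -144.65°.

144.65°W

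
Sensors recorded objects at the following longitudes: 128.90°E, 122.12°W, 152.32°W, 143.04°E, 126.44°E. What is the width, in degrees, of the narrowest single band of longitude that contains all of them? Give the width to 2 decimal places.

111.44°

Sort the longitudes: -152.32°, -122.12°, +126.44°, +128.90°, +143.04°.
Eastward gaps between consecutive values (wrapping around): 30.20°, 248.56°, 2.46°, 14.14°, 64.64°.
Largest gap = 248.56° ⇒ minimal covering band is its complement: 360° − 248.56° = 111.44°.
Band runs from +126.44° eastward to -122.12°, crossing the antimeridian.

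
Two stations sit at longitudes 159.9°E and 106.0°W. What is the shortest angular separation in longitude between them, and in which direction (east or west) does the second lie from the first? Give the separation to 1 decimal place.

94.1° east

Raw difference: -106.0 − 159.9 = -265.9°.
Normalise into (−180°, 180°]: -265.9° + 360° = 94.1°.
Positive ⇒ the second point lies to the east; separation 94.1°.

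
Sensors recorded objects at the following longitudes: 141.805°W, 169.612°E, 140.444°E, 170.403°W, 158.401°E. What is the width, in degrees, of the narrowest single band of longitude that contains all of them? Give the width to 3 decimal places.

77.751°

Sort the longitudes: -170.403°, -141.805°, +140.444°, +158.401°, +169.612°.
Eastward gaps between consecutive values (wrapping around): 28.598°, 282.249°, 17.957°, 11.211°, 19.985°.
Largest gap = 282.249° ⇒ minimal covering band is its complement: 360° − 282.249° = 77.751°.
Band runs from +140.444° eastward to -141.805°, crossing the antimeridian.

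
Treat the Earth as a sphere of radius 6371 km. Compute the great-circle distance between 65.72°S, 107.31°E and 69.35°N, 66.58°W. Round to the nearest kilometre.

19536 km

Δλ = -66.58 − 107.31 = -173.89°.
Δφ = 69.35 − -65.72 = 135.07°.
a = sin²(Δφ/2) + cos φ₁ · cos φ₂ · sin²(Δλ/2) = 0.998585.
c = 2·atan2(√a, √(1−a)) = 3.06634 rad → d = 6371·c ≈ 19535.66 km.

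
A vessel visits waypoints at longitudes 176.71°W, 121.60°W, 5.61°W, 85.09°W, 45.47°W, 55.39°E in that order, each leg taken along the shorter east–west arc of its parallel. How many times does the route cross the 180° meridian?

Leg 1: -176.71° → -121.60°, shortest Δλ = 55.11° (east) — does not cross 180°.
Leg 2: -121.60° → -5.61°, shortest Δλ = 115.99° (east) — does not cross 180°.
Leg 3: -5.61° → -85.09°, shortest Δλ = -79.48° (west) — does not cross 180°.
Leg 4: -85.09° → -45.47°, shortest Δλ = 39.62° (east) — does not cross 180°.
Leg 5: -45.47° → +55.39°, shortest Δλ = 100.86° (east) — does not cross 180°.
Total crossings: 0.

0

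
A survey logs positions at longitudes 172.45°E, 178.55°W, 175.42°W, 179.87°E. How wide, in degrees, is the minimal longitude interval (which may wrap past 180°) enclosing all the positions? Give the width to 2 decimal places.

Sort the longitudes: -178.55°, -175.42°, +172.45°, +179.87°.
Eastward gaps between consecutive values (wrapping around): 3.13°, 347.87°, 7.42°, 1.58°.
Largest gap = 347.87° ⇒ minimal covering band is its complement: 360° − 347.87° = 12.13°.
Band runs from +172.45° eastward to -175.42°, crossing the antimeridian.

12.13°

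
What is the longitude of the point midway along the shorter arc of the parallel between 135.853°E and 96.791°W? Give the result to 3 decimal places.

160.469°W

Signed shortest Δλ from +135.853° to -96.791° is +127.356°.
Midpoint longitude = +135.853° + (+127.356°)/2 = +135.853° + 63.678° = +199.531°.
Normalise into (−180°, 180°]: -160.469°.
(The naïve average (+135.853 + -96.791)/2 = 19.531° is on the wrong side of the globe.)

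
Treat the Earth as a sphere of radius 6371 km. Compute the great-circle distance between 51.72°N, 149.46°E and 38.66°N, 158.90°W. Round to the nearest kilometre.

Δλ = -158.90 − 149.46 = -308.36°; wrapped into (−180°, 180°]: 51.64°.
Δφ = 38.66 − 51.72 = -13.06°.
a = sin²(Δφ/2) + cos φ₁ · cos φ₂ · sin²(Δλ/2) = 0.104700.
c = 2·atan2(√a, √(1−a)) = 0.65901 rad → d = 6371·c ≈ 4198.55 km.

4199 km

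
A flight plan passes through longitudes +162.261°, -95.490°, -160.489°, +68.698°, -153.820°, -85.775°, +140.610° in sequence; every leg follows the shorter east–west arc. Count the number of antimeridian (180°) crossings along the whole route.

Leg 1: +162.261° → -95.490°, shortest Δλ = 102.249° (east) — crosses 180°.
Leg 2: -95.490° → -160.489°, shortest Δλ = -64.999° (west) — does not cross 180°.
Leg 3: -160.489° → +68.698°, shortest Δλ = -130.813° (west) — crosses 180°.
Leg 4: +68.698° → -153.820°, shortest Δλ = 137.482° (east) — crosses 180°.
Leg 5: -153.820° → -85.775°, shortest Δλ = 68.045° (east) — does not cross 180°.
Leg 6: -85.775° → +140.610°, shortest Δλ = -133.615° (west) — crosses 180°.
Total crossings: 4.

4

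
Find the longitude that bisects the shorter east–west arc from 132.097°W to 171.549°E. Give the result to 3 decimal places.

Signed shortest Δλ from -132.097° to +171.549° is -56.354°.
Midpoint longitude = -132.097° + (-56.354°)/2 = -132.097° − 28.177° = -160.274°.
(The naïve average (-132.097 + +171.549)/2 = 19.726° is on the wrong side of the globe.)

160.274°W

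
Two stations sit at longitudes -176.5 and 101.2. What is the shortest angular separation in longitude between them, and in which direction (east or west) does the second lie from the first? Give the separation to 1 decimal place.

82.3° west

Raw difference: 101.2 − -176.5 = 277.7°.
Normalise into (−180°, 180°]: 277.7° − 360° = -82.3°.
Negative ⇒ the second point lies to the west; separation 82.3°.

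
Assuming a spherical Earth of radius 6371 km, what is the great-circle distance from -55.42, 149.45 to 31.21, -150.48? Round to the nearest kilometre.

11189 km

Δλ = -150.48 − 149.45 = -299.93°; wrapped into (−180°, 180°]: 60.07°.
Δφ = 31.21 − -55.42 = 86.63°.
a = sin²(Δφ/2) + cos φ₁ · cos φ₂ · sin²(Δλ/2) = 0.592219.
c = 2·atan2(√a, √(1−a)) = 1.75630 rad → d = 6371·c ≈ 11189.36 km.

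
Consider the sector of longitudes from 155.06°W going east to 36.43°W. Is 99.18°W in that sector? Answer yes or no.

Band width going east from -155.06° to -36.43°: ((-36.43 − -155.06) mod 360) = 118.63°.
Offset of -99.18° east of the west edge: ((-99.18 − -155.06) mod 360) = 55.88°.
55.88° ≤ 118.63° ⇒ inside.

Yes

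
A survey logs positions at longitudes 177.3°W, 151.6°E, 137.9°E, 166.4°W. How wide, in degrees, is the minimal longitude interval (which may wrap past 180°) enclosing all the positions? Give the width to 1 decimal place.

Sort the longitudes: -177.3°, -166.4°, +137.9°, +151.6°.
Eastward gaps between consecutive values (wrapping around): 10.9°, 304.3°, 13.7°, 31.1°.
Largest gap = 304.3° ⇒ minimal covering band is its complement: 360° − 304.3° = 55.7°.
Band runs from +137.9° eastward to -166.4°, crossing the antimeridian.

55.7°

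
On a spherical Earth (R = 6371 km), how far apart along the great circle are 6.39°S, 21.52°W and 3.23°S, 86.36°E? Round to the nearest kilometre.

Δλ = 86.36 − -21.52 = 107.88°.
Δφ = -3.23 − -6.39 = 3.16°.
a = sin²(Δφ/2) + cos φ₁ · cos φ₂ · sin²(Δλ/2) = 0.649181.
c = 2·atan2(√a, √(1−a)) = 1.87377 rad → d = 6371·c ≈ 11937.80 km.

11938 km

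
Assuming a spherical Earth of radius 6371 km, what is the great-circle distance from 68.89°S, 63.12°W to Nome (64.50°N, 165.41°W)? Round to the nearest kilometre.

Δλ = -165.41 − -63.12 = -102.29°.
Δφ = 64.50 − -68.89 = 133.39°.
a = sin²(Δφ/2) + cos φ₁ · cos φ₂ · sin²(Δλ/2) = 0.937509.
c = 2·atan2(√a, √(1−a)) = 2.63627 rad → d = 6371·c ≈ 16795.67 km.

16796 km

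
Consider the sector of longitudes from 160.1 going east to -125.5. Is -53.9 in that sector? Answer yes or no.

No

Band width going east from +160.1° to -125.5°: ((-125.5 − 160.1) mod 360) = 74.4°.
Offset of -53.9° east of the west edge: ((-53.9 − 160.1) mod 360) = 146.0°.
146.0° > 74.4° ⇒ outside.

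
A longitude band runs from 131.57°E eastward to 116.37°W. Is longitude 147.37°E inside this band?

Band width going east from +131.57° to -116.37°: ((-116.37 − 131.57) mod 360) = 112.06°.
Offset of +147.37° east of the west edge: ((147.37 − 131.57) mod 360) = 15.80°.
15.80° ≤ 112.06° ⇒ inside.

Yes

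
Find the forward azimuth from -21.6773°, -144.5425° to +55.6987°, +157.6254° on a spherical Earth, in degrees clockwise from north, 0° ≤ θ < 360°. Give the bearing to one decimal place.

331.5°

Δλ = 157.6254 − -144.5425 = 302.1679°; wrapped into (−180°, 180°]: -57.8321°.
θ = atan2( sin Δλ · cos φ₂ , cos φ₁ · sin φ₂ − sin φ₁ · cos φ₂ · cos Δλ )
  = atan2(-0.47704, 0.87849) = -28.503° → normalised to [0°, 360°): 331.497°.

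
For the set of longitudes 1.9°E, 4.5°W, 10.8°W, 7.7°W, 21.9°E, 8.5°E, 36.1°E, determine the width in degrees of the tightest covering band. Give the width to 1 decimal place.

Sort the longitudes: -10.8°, -7.7°, -4.5°, +1.9°, +8.5°, +21.9°, +36.1°.
Eastward gaps between consecutive values (wrapping around): 3.1°, 3.2°, 6.4°, 6.6°, 13.4°, 14.2°, 313.1°.
Largest gap = 313.1° ⇒ minimal covering band is its complement: 360° − 313.1° = 46.9°.
Band runs from -10.8° eastward to +36.1°.

46.9°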